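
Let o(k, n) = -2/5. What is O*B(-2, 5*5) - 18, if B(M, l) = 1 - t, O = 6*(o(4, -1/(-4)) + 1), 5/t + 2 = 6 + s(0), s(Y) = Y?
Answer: -189/10 ≈ -18.900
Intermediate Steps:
o(k, n) = -⅖ (o(k, n) = -2*⅕ = -⅖)
t = 5/4 (t = 5/(-2 + (6 + 0)) = 5/(-2 + 6) = 5/4 ≈ 1.2500)
O = 18/5 (O = 6*(-⅖ + 1) = 6*(⅗) = 18/5 ≈ 3.6000)
B(M, l) = -¼ (B(M, l) = 1 - 1*5/4 = 1 - 5/4 = -¼)
O*B(-2, 5*5) - 18 = (18/5)*(-¼) - 18 = -9/10 - 18 = -189/10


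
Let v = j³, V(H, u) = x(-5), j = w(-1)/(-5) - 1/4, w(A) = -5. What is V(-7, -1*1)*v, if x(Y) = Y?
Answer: -135/64 ≈ -2.1094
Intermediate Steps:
j = ¾ (j = -5/(-5) - 1/4 = -5*(-⅕) - 1*¼ = 1 - ¼ = ¾ ≈ 0.75000)
V(H, u) = -5
v = 27/64 (v = (¾)³ = 27/64 ≈ 0.42188)
V(-7, -1*1)*v = -5*27/64 = -135/64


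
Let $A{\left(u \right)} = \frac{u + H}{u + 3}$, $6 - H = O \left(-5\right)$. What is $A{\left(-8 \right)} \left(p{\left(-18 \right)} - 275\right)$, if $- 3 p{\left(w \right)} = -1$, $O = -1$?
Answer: $- \frac{5768}{15} \approx -384.53$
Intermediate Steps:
$p{\left(w \right)} = \frac{1}{3}$ ($p{\left(w \right)} = \left(- \frac{1}{3}\right) \left(-1\right) = \frac{1}{3}$)
$H = 1$ ($H = 6 - \left(-1\right) \left(-5\right) = 6 - 5 = 1$)
$A{\left(u \right)} = \frac{1 + u}{3 + u}$ ($A{\left(u \right)} = \frac{u + 1}{u + 3} = \frac{1 + u}{3 + u}$)
$A{\left(-8 \right)} \left(p{\left(-18 \right)} - 275\right) = \frac{1 - 8}{3 - 8} \left(\frac{1}{3} - 275\right) = \frac{1}{-5} \left(-7\right) \left(- \frac{824}{3}\right) = \left(- \frac{1}{5}\right) \left(-7\right) \left(- \frac{824}{3}\right) = \frac{7}{5} \left(- \frac{824}{3}\right) = - \frac{5768}{15}$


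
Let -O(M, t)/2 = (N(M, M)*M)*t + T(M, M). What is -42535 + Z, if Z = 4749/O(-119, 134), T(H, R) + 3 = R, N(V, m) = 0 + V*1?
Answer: -53805415463/1264968 ≈ -42535.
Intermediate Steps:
N(V, m) = V (N(V, m) = 0 + V = V)
T(H, R) = -3 + R
O(M, t) = 6 - 2*M - 2*t*M**2 (O(M, t) = -2*((M*M)*t + (-3 + M)) = -2*(M**2*t + (-3 + M)) = -2*(t*M**2 + (-3 + M)) = -2*(-3 + M + t*M**2) = 6 - 2*M - 2*t*M**2)
Z = -1583/1264968 (Z = 4749/(6 - 2*(-119) - 2*134*(-119)**2) = 4749/(6 + 238 - 2*134*14161) = 4749/(6 + 238 - 3795148) = 4749/(-3794904) = 4749*(-1/3794904) = -1583/1264968 ≈ -0.0012514)
-42535 + Z = -42535 - 1583/1264968 = -53805415463/1264968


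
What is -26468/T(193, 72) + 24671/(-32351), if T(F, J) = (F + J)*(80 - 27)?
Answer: -1202770463/454369795 ≈ -2.6471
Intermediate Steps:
T(F, J) = 53*F + 53*J (T(F, J) = (F + J)*53 = 53*F + 53*J)
-26468/T(193, 72) + 24671/(-32351) = -26468/(53*193 + 53*72) + 24671/(-32351) = -26468/(10229 + 3816) + 24671*(-1/32351) = -26468/14045 - 24671/32351 = -1202770463/454369795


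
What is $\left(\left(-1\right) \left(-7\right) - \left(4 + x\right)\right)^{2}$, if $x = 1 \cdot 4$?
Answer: $1$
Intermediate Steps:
$x = 4$
$\left(\left(-1\right) \left(-7\right) - \left(4 + x\right)\right)^{2} = \left(\left(-1\right) \left(-7\right) - 8\right)^{2} = \left(7 - 8\right)^{2} = \left(-1\right)^{2} = 1$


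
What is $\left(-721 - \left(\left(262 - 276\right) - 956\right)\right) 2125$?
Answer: $529125$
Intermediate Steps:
$\left(-721 - \left(\left(262 - 276\right) - 956\right)\right) 2125 = \left(-721 - \left(-14 - 956\right)\right) 2125 = \left(-721 - -970\right) 2125 = \left(-721 + 970\right) 2125 = 249 \cdot 2125 = 529125$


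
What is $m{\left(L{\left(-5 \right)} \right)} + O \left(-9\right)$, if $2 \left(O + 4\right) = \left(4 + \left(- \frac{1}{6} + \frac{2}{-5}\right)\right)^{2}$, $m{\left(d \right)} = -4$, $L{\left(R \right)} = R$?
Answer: $- \frac{4209}{200} \approx -21.045$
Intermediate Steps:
$O = \frac{3409}{1800}$ ($O = -4 + \frac{\left(4 + \left(- \frac{1}{6} + \frac{2}{-5}\right)\right)^{2}}{2} = -4 + \frac{\left(4 + \left(\left(-1\right) \frac{1}{6} + 2 \left(- \frac{1}{5}\right)\right)\right)^{2}}{2} = -4 + \frac{\left(4 - \frac{17}{30}\right)^{2}}{2} = -4 + \frac{\left(\frac{103}{30}\right)^{2}}{2} = -4 + \frac{1}{2} \cdot \frac{10609}{900} = -4 + \frac{10609}{1800} = \frac{3409}{1800} \approx 1.8939$)
$m{\left(L{\left(-5 \right)} \right)} + O \left(-9\right) = -4 + \frac{3409}{1800} \left(-9\right) = -4 - \frac{3409}{200} = - \frac{4209}{200}$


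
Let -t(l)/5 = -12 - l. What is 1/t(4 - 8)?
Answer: 1/40 ≈ 0.025000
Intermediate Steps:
t(l) = 60 + 5*l (t(l) = -5*(-12 - l) = 60 + 5*l)
1/t(4 - 8) = 1/(60 + 5*(4 - 8)) = 1/(60 + 5*(-4)) = 1/(60 - 20) = 1/40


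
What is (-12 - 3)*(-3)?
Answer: 45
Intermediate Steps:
(-12 - 3)*(-3) = -15*(-3) = 45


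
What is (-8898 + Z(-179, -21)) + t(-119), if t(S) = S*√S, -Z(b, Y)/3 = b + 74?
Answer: -8583 - 119*I*√119 ≈ -8583.0 - 1298.1*I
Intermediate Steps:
Z(b, Y) = -222 - 3*b (Z(b, Y) = -3*(b + 74) = -3*(74 + b) = -222 - 3*b)
t(S) = S^(3/2)
(-8898 + Z(-179, -21)) + t(-119) = (-8898 + (-222 - 3*(-179))) + (-119)^(3/2) = (-8898 + (-222 + 537)) - 119*I*√119 = (-8898 + 315) - 119*I*√119 = -8583 - 119*I*√119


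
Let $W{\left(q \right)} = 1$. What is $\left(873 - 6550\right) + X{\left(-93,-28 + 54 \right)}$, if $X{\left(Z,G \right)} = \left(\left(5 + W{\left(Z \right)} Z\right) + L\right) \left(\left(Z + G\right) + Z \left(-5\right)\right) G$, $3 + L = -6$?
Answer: $-1009433$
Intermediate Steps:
$L = -9$ ($L = -3 - 6 = -9$)
$X{\left(Z,G \right)} = G \left(-4 + Z\right) \left(G - 4 Z\right)$ ($X{\left(Z,G \right)} = \left(\left(5 + 1 Z\right) - 9\right) \left(\left(Z + G\right) + Z \left(-5\right)\right) G = \left(\left(5 + Z\right) - 9\right) \left(\left(G + Z\right) - 5 Z\right) G = \left(-4 + Z\right) \left(G - 4 Z\right) G = G \left(-4 + Z\right) \left(G - 4 Z\right)$)
$\left(873 - 6550\right) + X{\left(-93,-28 + 54 \right)} = \left(873 - 6550\right) + \left(-28 + 54\right) \left(- 4 \left(-28 + 54\right) - 4 \left(-93\right)^{2} + 16 \left(-93\right) + \left(-28 + 54\right) \left(-93\right)\right) = -5677 + 26 \left(\left(-4\right) 26 - 34596 - 1488 + 26 \left(-93\right)\right) = -5677 + 26 \left(-104 - 34596 - 1488 - 2418\right) = -5677 + 26 \left(-38606\right) = -5677 - 1003756 = -1009433$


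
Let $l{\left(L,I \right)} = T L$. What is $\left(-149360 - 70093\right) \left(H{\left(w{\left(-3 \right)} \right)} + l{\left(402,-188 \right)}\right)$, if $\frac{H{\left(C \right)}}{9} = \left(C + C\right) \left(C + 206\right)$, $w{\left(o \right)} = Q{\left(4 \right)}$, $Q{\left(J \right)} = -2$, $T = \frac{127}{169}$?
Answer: $\frac{20089774242}{13} \approx 1.5454 \cdot 10^{9}$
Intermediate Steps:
$T = \frac{127}{169}$ ($T = 127 \cdot \frac{1}{169} = \frac{127}{169} \approx 0.75148$)
$l{\left(L,I \right)} = \frac{127 L}{169}$
$w{\left(o \right)} = -2$
$H{\left(C \right)} = 18 C \left(206 + C\right)$ ($H{\left(C \right)} = 9 \left(C + C\right) \left(C + 206\right) = 9 \cdot 2 C \left(206 + C\right) = 18 C \left(206 + C\right)$)
$\left(-149360 - 70093\right) \left(H{\left(w{\left(-3 \right)} \right)} + l{\left(402,-188 \right)}\right) = \left(-149360 - 70093\right) \left(18 \left(-2\right) \left(206 - 2\right) + \frac{127}{169} \cdot 402\right) = - 219453 \left(18 \left(-2\right) 204 + \frac{51054}{169}\right) = - 219453 \left(-7344 + \frac{51054}{169}\right) = \left(-219453\right) \left(- \frac{1190082}{169}\right) = \frac{20089774242}{13}$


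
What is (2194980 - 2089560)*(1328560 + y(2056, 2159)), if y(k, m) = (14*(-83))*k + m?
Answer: -111571573260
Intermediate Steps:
y(k, m) = m - 1162*k (y(k, m) = -1162*k + m = m - 1162*k)
(2194980 - 2089560)*(1328560 + y(2056, 2159)) = (2194980 - 2089560)*(1328560 + (2159 - 1162*2056)) = 105420*(1328560 + (2159 - 2389072)) = 105420*(1328560 - 2386913) = 105420*(-1058353) = -111571573260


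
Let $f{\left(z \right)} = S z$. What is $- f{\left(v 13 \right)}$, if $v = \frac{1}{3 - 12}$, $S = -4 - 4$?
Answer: $- \frac{104}{9} \approx -11.556$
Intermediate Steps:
$S = -8$ ($S = -4 - 4 = -8$)
$v = - \frac{1}{9}$ ($v = \frac{1}{-9} = - \frac{1}{9} \approx -0.11111$)
$f{\left(z \right)} = - 8 z$
$- f{\left(v 13 \right)} = - \left(-8\right) \left(\left(- \frac{1}{9}\right) 13\right) = - \frac{\left(-8\right) \left(-13\right)}{9} = \left(-1\right) \frac{104}{9} = - \frac{104}{9}$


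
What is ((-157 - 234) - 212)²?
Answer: 363609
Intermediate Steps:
((-157 - 234) - 212)² = (-391 - 212)² = (-603)² = 363609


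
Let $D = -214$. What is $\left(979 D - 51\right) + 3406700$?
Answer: $3197143$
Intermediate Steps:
$\left(979 D - 51\right) + 3406700 = \left(979 \left(-214\right) - 51\right) + 3406700 = \left(-209506 - 51\right) + 3406700 = -209557 + 3406700 = 3197143$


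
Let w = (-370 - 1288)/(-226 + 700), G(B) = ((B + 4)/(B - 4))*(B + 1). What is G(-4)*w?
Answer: 0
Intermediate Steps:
G(B) = (1 + B)*(4 + B)/(-4 + B) (G(B) = ((4 + B)/(-4 + B))*(1 + B) = (1 + B)*(4 + B)/(-4 + B))
w = -829/237 (w = -1658/474 = -1658*1/474 = -829/237 ≈ -3.4979)
G(-4)*w = ((4 + (-4)**2 + 5*(-4))/(-4 - 4))*(-829/237) = ((4 + 16 - 20)/(-8))*(-829/237) = -1/8*0*(-829/237) = 0*(-829/237) = 0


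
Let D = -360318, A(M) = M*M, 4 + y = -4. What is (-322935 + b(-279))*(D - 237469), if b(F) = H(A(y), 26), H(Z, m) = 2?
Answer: 193045149271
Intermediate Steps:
y = -8 (y = -4 - 4 = -8)
A(M) = M²
b(F) = 2
(-322935 + b(-279))*(D - 237469) = (-322935 + 2)*(-360318 - 237469) = -322933*(-597787) = 193045149271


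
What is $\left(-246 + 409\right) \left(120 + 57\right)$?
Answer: $28851$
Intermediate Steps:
$\left(-246 + 409\right) \left(120 + 57\right) = 163 \cdot 177 = 28851$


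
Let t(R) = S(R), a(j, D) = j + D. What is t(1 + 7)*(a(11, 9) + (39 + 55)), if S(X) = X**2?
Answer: 7296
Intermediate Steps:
a(j, D) = D + j
t(R) = R**2
t(1 + 7)*(a(11, 9) + (39 + 55)) = (1 + 7)**2*((9 + 11) + (39 + 55)) = 8**2*(20 + 94) = 64*114 = 7296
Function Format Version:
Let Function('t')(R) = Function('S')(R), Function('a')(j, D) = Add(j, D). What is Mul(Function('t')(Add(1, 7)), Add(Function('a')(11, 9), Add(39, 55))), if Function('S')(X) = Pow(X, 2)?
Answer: 7296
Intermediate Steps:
Function('a')(j, D) = Add(D, j)
Function('t')(R) = Pow(R, 2)
Mul(Function('t')(Add(1, 7)), Add(Function('a')(11, 9), Add(39, 55))) = Mul(Pow(Add(1, 7), 2), Add(Add(9, 11), Add(39, 55))) = Mul(Pow(8, 2), Add(20, 94)) = Mul(64, 114) = 7296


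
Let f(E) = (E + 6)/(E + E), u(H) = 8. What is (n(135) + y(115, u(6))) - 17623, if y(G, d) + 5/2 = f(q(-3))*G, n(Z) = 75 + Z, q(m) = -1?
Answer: -17703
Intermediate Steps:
f(E) = (6 + E)/(2*E) (f(E) = (6 + E)/((2*E)) = (6 + E)*(1/(2*E)) = (6 + E)/(2*E))
y(G, d) = -5/2 - 5*G/2 (y(G, d) = -5/2 + ((½)*(6 - 1)/(-1))*G = -5/2 + ((½)*(-1)*5)*G = -5/2 - 5*G/2)
(n(135) + y(115, u(6))) - 17623 = ((75 + 135) + (-5/2 - 5/2*115)) - 17623 = (210 + (-5/2 - 575/2)) - 17623 = (210 - 290) - 17623 = -80 - 17623 = -17703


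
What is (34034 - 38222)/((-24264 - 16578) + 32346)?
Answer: 349/708 ≈ 0.49294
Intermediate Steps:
(34034 - 38222)/((-24264 - 16578) + 32346) = -4188/(-40842 + 32346) = -4188/(-8496) = -4188*(-1/8496) = 349/708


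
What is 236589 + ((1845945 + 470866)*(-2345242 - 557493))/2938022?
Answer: -6029984691127/2938022 ≈ -2.0524e+6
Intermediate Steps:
236589 + ((1845945 + 470866)*(-2345242 - 557493))/2938022 = 236589 + (2316811*(-2902735))*(1/2938022) = 236589 - 6725088378085*1/2938022 = 236589 - 6725088378085/2938022 = -6029984691127/2938022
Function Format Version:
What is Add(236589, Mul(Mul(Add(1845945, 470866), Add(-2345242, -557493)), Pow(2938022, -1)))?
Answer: Rational(-6029984691127, 2938022) ≈ -2.0524e+6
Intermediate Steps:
Add(236589, Mul(Mul(Add(1845945, 470866), Add(-2345242, -557493)), Pow(2938022, -1))) = Add(236589, Mul(Mul(2316811, -2902735), Rational(1, 2938022))) = Add(236589, Mul(-6725088378085, Rational(1, 2938022))) = Add(236589, Rational(-6725088378085, 2938022)) = Rational(-6029984691127, 2938022)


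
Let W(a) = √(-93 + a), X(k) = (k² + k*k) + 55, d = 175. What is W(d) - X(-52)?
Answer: -5463 + √82 ≈ -5453.9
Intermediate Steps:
X(k) = 55 + 2*k² (X(k) = (k² + k²) + 55 = 2*k² + 55 = 55 + 2*k²)
W(d) - X(-52) = √(-93 + 175) - (55 + 2*(-52)²) = √82 - (55 + 2*2704) = √82 - (55 + 5408) = √82 - 1*5463 = √82 - 5463 = -5463 + √82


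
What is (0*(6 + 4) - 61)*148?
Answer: -9028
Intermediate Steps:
(0*(6 + 4) - 61)*148 = (0*10 - 61)*148 = (0 - 61)*148 = -61*148 = -9028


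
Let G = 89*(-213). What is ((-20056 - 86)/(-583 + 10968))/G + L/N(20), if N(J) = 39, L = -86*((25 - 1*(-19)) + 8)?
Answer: -22574228218/196868445 ≈ -114.67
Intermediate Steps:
L = -4472 (L = -86*((25 + 19) + 8) = -86*(44 + 8) = -86*52 = -4472)
G = -18957
((-20056 - 86)/(-583 + 10968))/G + L/N(20) = ((-20056 - 86)/(-583 + 10968))/(-18957) - 4472/39 = -20142/10385*(-1/18957) - 4472*1/39 = -20142*1/10385*(-1/18957) - 344/3 = -20142/10385*(-1/18957) - 344/3 = 6714/65622815 - 344/3 = -22574228218/196868445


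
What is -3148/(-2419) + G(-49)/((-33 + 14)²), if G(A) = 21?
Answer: 1187227/873259 ≈ 1.3595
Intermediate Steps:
-3148/(-2419) + G(-49)/((-33 + 14)²) = -3148/(-2419) + 21/((-33 + 14)²) = -3148*(-1/2419) + 21/((-19)²) = 3148/2419 + 21/361 = 1187227/873259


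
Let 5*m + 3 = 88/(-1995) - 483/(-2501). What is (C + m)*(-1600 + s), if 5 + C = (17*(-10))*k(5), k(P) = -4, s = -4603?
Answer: -104367463911311/24947475 ≈ -4.1835e+6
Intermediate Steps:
C = 675 (C = -5 + (17*(-10))*(-4) = -5 - 170*(-4) = -5 + 680 = 675)
m = -14224988/24947475 (m = -⅗ + (88/(-1995) - 483/(-2501))/5 = -⅗ + (88*(-1/1995) - 483*(-1/2501))/5 = -⅗ + (-88/1995 + 483/2501)/5 = -⅗ + (⅕)*(743497/4989495) = -⅗ + 743497/24947475 = -14224988/24947475 ≈ -0.57020)
(C + m)*(-1600 + s) = (675 - 14224988/24947475)*(-1600 - 4603) = (16825320637/24947475)*(-6203) = -104367463911311/24947475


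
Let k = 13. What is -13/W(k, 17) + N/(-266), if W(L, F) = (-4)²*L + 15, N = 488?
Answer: -56141/29659 ≈ -1.8929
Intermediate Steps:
W(L, F) = 15 + 16*L (W(L, F) = 16*L + 15 = 15 + 16*L)
-13/W(k, 17) + N/(-266) = -13/(15 + 16*13) + 488/(-266) = -13/(15 + 208) + 488*(-1/266) = -13/223 - 244/133 = -56141/29659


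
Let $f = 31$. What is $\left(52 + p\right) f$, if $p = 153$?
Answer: $6355$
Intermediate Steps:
$\left(52 + p\right) f = \left(52 + 153\right) 31 = 205 \cdot 31 = 6355$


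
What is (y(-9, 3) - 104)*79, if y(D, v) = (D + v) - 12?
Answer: -9638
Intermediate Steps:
y(D, v) = -12 + D + v
(y(-9, 3) - 104)*79 = ((-12 - 9 + 3) - 104)*79 = (-18 - 104)*79 = -122*79 = -9638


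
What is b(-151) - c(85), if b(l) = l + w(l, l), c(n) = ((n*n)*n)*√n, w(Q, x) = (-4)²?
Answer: -135 - 614125*√85 ≈ -5.6621e+6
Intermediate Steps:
w(Q, x) = 16
c(n) = n^(7/2) (c(n) = (n²*n)*√n = n³*√n = n^(7/2))
b(l) = 16 + l (b(l) = l + 16 = 16 + l)
b(-151) - c(85) = (16 - 151) - 85^(7/2) = -135 - 614125*√85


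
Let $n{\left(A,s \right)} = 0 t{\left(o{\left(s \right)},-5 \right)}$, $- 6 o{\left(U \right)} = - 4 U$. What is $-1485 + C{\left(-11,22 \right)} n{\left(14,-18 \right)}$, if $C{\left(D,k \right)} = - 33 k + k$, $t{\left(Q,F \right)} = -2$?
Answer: $-1485$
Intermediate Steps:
$o{\left(U \right)} = \frac{2 U}{3}$ ($o{\left(U \right)} = - \frac{\left(-4\right) U}{6} = \frac{2 U}{3}$)
$C{\left(D,k \right)} = - 32 k$
$n{\left(A,s \right)} = 0$ ($n{\left(A,s \right)} = 0 \left(-2\right) = 0$)
$-1485 + C{\left(-11,22 \right)} n{\left(14,-18 \right)} = -1485 + \left(-32\right) 22 \cdot 0 = -1485 - 0 = -1485 + 0 = -1485$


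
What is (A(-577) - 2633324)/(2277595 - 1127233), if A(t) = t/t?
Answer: -2633323/1150362 ≈ -2.2891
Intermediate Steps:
A(t) = 1
(A(-577) - 2633324)/(2277595 - 1127233) = (1 - 2633324)/(2277595 - 1127233) = -2633323/1150362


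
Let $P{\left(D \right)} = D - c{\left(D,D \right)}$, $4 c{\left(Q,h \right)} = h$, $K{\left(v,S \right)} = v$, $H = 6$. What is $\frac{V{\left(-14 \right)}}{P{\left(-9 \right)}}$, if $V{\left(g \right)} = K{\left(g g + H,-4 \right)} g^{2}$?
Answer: $- \frac{158368}{27} \approx -5865.5$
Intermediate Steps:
$c{\left(Q,h \right)} = \frac{h}{4}$
$P{\left(D \right)} = \frac{3 D}{4}$ ($P{\left(D \right)} = D - \frac{D}{4} = \frac{3 D}{4}$)
$V{\left(g \right)} = g^{2} \left(6 + g^{2}\right)$ ($V{\left(g \right)} = \left(g g + 6\right) g^{2} = \left(g^{2} + 6\right) g^{2} = \left(6 + g^{2}\right) g^{2} = g^{2} \left(6 + g^{2}\right)$)
$\frac{V{\left(-14 \right)}}{P{\left(-9 \right)}} = \frac{\left(-14\right)^{2} \left(6 + \left(-14\right)^{2}\right)}{\frac{3}{4} \left(-9\right)} = \frac{196 \left(6 + 196\right)}{- \frac{27}{4}} = 196 \cdot 202 \left(- \frac{4}{27}\right) = 39592 \left(- \frac{4}{27}\right) = - \frac{158368}{27}$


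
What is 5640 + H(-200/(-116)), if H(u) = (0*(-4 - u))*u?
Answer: 5640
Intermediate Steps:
H(u) = 0 (H(u) = 0*u = 0)
5640 + H(-200/(-116)) = 5640 + 0 = 5640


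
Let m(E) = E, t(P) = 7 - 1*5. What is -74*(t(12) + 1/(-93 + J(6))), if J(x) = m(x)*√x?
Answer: -413734/2811 + 148*√6/2811 ≈ -147.05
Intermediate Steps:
t(P) = 2 (t(P) = 7 - 5 = 2)
J(x) = x^(3/2) (J(x) = x*√x = x^(3/2))
-74*(t(12) + 1/(-93 + J(6))) = -74*(2 + 1/(-93 + 6^(3/2))) = -74*(2 + 1/(-93 + 6*√6)) = -148 - 74/(-93 + 6*√6)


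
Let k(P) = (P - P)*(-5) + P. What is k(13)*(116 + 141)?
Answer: 3341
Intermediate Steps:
k(P) = P (k(P) = 0*(-5) + P = 0 + P = P)
k(13)*(116 + 141) = 13*(116 + 141) = 13*257 = 3341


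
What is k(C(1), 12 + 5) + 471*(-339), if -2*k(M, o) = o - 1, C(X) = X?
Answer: -159677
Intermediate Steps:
k(M, o) = ½ - o/2 (k(M, o) = -(o - 1)/2 = -(-1 + o)/2 = ½ - o/2)
k(C(1), 12 + 5) + 471*(-339) = (½ - (12 + 5)/2) + 471*(-339) = (½ - ½*17) - 159669 = (½ - 17/2) - 159669 = -8 - 159669 = -159677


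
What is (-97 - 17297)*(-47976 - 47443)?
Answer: 1659718086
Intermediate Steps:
(-97 - 17297)*(-47976 - 47443) = -17394*(-95419) = 1659718086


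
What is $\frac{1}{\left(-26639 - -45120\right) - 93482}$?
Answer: $- \frac{1}{75001} \approx -1.3333 \cdot 10^{-5}$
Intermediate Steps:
$\frac{1}{\left(-26639 - -45120\right) - 93482} = \frac{1}{\left(-26639 + 45120\right) - 93482} = \frac{1}{18481 - 93482} = \frac{1}{-75001} = - \frac{1}{75001}$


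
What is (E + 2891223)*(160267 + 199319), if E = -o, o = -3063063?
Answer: 2141077885596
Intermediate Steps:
E = 3063063 (E = -1*(-3063063) = 3063063)
(E + 2891223)*(160267 + 199319) = (3063063 + 2891223)*(160267 + 199319) = 5954286*359586 = 2141077885596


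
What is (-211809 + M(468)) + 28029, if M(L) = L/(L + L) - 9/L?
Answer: -9556535/52 ≈ -1.8378e+5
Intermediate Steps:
M(L) = 1/2 - 9/L (M(L) = L/((2*L)) - 9/L = L*(1/(2*L)) - 9/L = 1/2 - 9/L)
(-211809 + M(468)) + 28029 = (-211809 + (1/2)*(-18 + 468)/468) + 28029 = (-211809 + (1/2)*(1/468)*450) + 28029 = (-211809 + 25/52) + 28029 = -11014043/52 + 28029 = -9556535/52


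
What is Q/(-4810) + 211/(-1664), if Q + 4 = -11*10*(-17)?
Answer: -158459/307840 ≈ -0.51474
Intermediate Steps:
Q = 1866 (Q = -4 - 11*10*(-17) = -4 - 110*(-17) = -4 + 1870 = 1866)
Q/(-4810) + 211/(-1664) = 1866/(-4810) + 211/(-1664) = 1866*(-1/4810) + 211*(-1/1664) = -933/2405 - 211/1664 = -158459/307840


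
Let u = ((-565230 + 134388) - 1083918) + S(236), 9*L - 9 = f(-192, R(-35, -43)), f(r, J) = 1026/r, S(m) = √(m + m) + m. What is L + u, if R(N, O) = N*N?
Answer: -48464755/32 + 2*√118 ≈ -1.5145e+6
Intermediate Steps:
S(m) = m + √2*√m (S(m) = √(2*m) + m = √2*√m + m = m + √2*√m)
R(N, O) = N²
L = 13/32 (L = 1 + (1026/(-192))/9 = 1 + (1026*(-1/192))/9 = 1 + (⅑)*(-171/32) = 1 - 19/32 = 13/32 ≈ 0.40625)
u = -1514524 + 2*√118 (u = ((-565230 + 134388) - 1083918) + (236 + √2*√236) = (-430842 - 1083918) + (236 + √2*(2*√59)) = -1514760 + (236 + 2*√118) = -1514524 + 2*√118 ≈ -1.5145e+6)
L + u = 13/32 + (-1514524 + 2*√118) = -48464755/32 + 2*√118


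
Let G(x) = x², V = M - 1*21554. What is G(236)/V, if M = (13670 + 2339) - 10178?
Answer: -55696/15723 ≈ -3.5423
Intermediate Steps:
M = 5831 (M = 16009 - 10178 = 5831)
V = -15723 (V = 5831 - 1*21554 = 5831 - 21554 = -15723)
G(236)/V = 236²/(-15723) = 55696*(-1/15723) = -55696/15723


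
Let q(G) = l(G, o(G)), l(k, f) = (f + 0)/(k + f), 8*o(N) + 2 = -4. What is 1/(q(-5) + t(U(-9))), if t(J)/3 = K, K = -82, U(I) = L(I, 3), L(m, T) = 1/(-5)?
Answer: -23/5655 ≈ -0.0040672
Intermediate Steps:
o(N) = -¾ (o(N) = -¼ + (⅛)*(-4) = -¼ - ½ = -¾)
l(k, f) = f/(f + k)
L(m, T) = -⅕
U(I) = -⅕
q(G) = -3/(4*(-¾ + G))
t(J) = -246 (t(J) = 3*(-82) = -246)
1/(q(-5) + t(U(-9))) = 1/(-3/(-3 + 4*(-5)) - 246) = 1/(-3/(-3 - 20) - 246) = 1/(-3/(-23) - 246) = 1/(-3*(-1/23) - 246) = 1/(3/23 - 246) = 1/(-5655/23) = -23/5655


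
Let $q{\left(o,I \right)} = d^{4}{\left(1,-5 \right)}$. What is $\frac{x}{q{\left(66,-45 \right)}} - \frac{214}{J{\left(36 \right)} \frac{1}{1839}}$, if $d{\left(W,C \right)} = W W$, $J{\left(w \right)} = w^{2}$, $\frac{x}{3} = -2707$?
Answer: $- \frac{1819727}{216} \approx -8424.7$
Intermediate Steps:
$x = -8121$ ($x = 3 \left(-2707\right) = -8121$)
$d{\left(W,C \right)} = W^{2}$
$q{\left(o,I \right)} = 1$ ($q{\left(o,I \right)} = \left(1^{2}\right)^{4} = 1^{4} = 1$)
$\frac{x}{q{\left(66,-45 \right)}} - \frac{214}{J{\left(36 \right)} \frac{1}{1839}} = - \frac{8121}{1} - \frac{214}{36^{2} \cdot \frac{1}{1839}} = \left(-8121\right) 1 - \frac{214}{1296 \cdot \frac{1}{1839}} = -8121 - \frac{214}{\frac{432}{613}} = -8121 - \frac{65591}{216} = - \frac{1819727}{216}$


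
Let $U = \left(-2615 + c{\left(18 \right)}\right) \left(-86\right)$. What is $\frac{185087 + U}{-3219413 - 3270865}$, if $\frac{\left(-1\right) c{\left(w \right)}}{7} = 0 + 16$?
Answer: $- \frac{419609}{6490278} \approx -0.064652$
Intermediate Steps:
$c{\left(w \right)} = -112$ ($c{\left(w \right)} = - 7 \left(0 + 16\right) = \left(-7\right) 16 = -112$)
$U = 234522$ ($U = \left(-2615 - 112\right) \left(-86\right) = \left(-2727\right) \left(-86\right) = 234522$)
$\frac{185087 + U}{-3219413 - 3270865} = \frac{185087 + 234522}{-3219413 - 3270865} = \frac{419609}{-6490278} = 419609 \left(- \frac{1}{6490278}\right) = - \frac{419609}{6490278}$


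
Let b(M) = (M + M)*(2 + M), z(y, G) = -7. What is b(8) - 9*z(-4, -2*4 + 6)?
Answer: 223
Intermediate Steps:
b(M) = 2*M*(2 + M) (b(M) = (2*M)*(2 + M) = 2*M*(2 + M))
b(8) - 9*z(-4, -2*4 + 6) = 2*8*(2 + 8) - 9*(-7) = 2*8*10 + 63 = 160 + 63 = 223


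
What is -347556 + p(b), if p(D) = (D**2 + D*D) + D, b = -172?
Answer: -288560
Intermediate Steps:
p(D) = D + 2*D**2 (p(D) = (D**2 + D**2) + D = 2*D**2 + D = D + 2*D**2)
-347556 + p(b) = -347556 - 172*(1 + 2*(-172)) = -347556 - 172*(1 - 344) = -347556 - 172*(-343) = -347556 + 58996 = -288560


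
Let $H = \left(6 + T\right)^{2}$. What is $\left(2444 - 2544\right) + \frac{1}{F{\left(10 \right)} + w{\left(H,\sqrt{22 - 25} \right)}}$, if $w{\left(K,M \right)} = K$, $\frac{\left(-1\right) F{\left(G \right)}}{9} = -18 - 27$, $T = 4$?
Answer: $- \frac{50499}{505} \approx -99.998$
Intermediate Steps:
$H = 100$ ($H = \left(6 + 4\right)^{2} = 10^{2} = 100$)
$F{\left(G \right)} = 405$ ($F{\left(G \right)} = - 9 \left(-18 - 27\right) = \left(-9\right) \left(-45\right) = 405$)
$\left(2444 - 2544\right) + \frac{1}{F{\left(10 \right)} + w{\left(H,\sqrt{22 - 25} \right)}} = \left(2444 - 2544\right) + \frac{1}{405 + 100} = -100 + \frac{1}{505} = - \frac{50499}{505}$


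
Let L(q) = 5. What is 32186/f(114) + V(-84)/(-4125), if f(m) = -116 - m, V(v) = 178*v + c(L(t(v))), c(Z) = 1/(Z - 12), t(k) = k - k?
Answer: -1645996/12075 ≈ -136.31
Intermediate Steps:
t(k) = 0
c(Z) = 1/(-12 + Z)
V(v) = -1/7 + 178*v (V(v) = 178*v + 1/(-12 + 5) = 178*v + 1/(-7) = 178*v - 1/7 = -1/7 + 178*v)
32186/f(114) + V(-84)/(-4125) = 32186/(-116 - 1*114) + (-1/7 + 178*(-84))/(-4125) = 32186/(-116 - 114) + (-1/7 - 14952)*(-1/4125) = 32186/(-230) - 104665/7*(-1/4125) = 32186*(-1/230) + 1903/525 = -16093/115 + 1903/525 = -1645996/12075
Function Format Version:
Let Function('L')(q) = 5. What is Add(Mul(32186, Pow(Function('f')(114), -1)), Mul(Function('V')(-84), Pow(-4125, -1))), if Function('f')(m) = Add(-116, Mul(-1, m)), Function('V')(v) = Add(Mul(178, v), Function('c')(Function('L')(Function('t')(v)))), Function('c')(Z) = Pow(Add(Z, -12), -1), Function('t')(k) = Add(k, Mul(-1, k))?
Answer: Rational(-1645996, 12075) ≈ -136.31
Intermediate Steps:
Function('t')(k) = 0
Function('c')(Z) = Pow(Add(-12, Z), -1)
Function('V')(v) = Add(Rational(-1, 7), Mul(178, v)) (Function('V')(v) = Add(Mul(178, v), Pow(Add(-12, 5), -1)) = Add(Mul(178, v), Pow(-7, -1)) = Add(Mul(178, v), Rational(-1, 7)) = Add(Rational(-1, 7), Mul(178, v)))
Add(Mul(32186, Pow(Function('f')(114), -1)), Mul(Function('V')(-84), Pow(-4125, -1))) = Add(Mul(32186, Pow(Add(-116, Mul(-1, 114)), -1)), Mul(Add(Rational(-1, 7), Mul(178, -84)), Pow(-4125, -1))) = Add(Mul(32186, Pow(Add(-116, -114), -1)), Mul(Add(Rational(-1, 7), -14952), Rational(-1, 4125))) = Add(Mul(32186, Pow(-230, -1)), Mul(Rational(-104665, 7), Rational(-1, 4125))) = Add(Mul(32186, Rational(-1, 230)), Rational(1903, 525)) = Add(Rational(-16093, 115), Rational(1903, 525)) = Rational(-1645996, 12075)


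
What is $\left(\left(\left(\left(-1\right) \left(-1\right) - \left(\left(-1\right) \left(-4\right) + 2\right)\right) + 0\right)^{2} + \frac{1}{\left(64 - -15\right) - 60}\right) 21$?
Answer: $\frac{9996}{19} \approx 526.11$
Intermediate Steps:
$\left(\left(\left(\left(-1\right) \left(-1\right) - \left(\left(-1\right) \left(-4\right) + 2\right)\right) + 0\right)^{2} + \frac{1}{\left(64 - -15\right) - 60}\right) 21 = \left(\left(\left(1 - \left(4 + 2\right)\right) + 0\right)^{2} + \frac{1}{\left(64 + 15\right) - 60}\right) 21 = \left(\left(\left(1 - 6\right) + 0\right)^{2} + \frac{1}{79 - 60}\right) 21 = \left(\left(\left(1 - 6\right) + 0\right)^{2} + \frac{1}{19}\right) 21 = \left(\left(-5 + 0\right)^{2} + \frac{1}{19}\right) 21 = \left(\left(-5\right)^{2} + \frac{1}{19}\right) 21 = \left(25 + \frac{1}{19}\right) 21 = \frac{476}{19} \cdot 21 = \frac{9996}{19}$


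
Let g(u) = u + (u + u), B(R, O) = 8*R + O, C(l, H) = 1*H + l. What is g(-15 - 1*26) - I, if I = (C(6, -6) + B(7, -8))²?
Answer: -2427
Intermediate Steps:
C(l, H) = H + l
B(R, O) = O + 8*R
I = 2304 (I = ((-6 + 6) + (-8 + 8*7))² = (0 + (-8 + 56))² = (0 + 48)² = 48² = 2304)
g(u) = 3*u (g(u) = u + 2*u = 3*u)
g(-15 - 1*26) - I = 3*(-15 - 1*26) - 1*2304 = 3*(-15 - 26) - 2304 = 3*(-41) - 2304 = -123 - 2304 = -2427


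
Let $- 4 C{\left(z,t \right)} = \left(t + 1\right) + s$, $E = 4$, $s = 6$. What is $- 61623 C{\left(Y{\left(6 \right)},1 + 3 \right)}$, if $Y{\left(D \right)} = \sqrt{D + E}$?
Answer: $\frac{677853}{4} \approx 1.6946 \cdot 10^{5}$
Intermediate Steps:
$Y{\left(D \right)} = \sqrt{4 + D}$ ($Y{\left(D \right)} = \sqrt{D + 4} = \sqrt{4 + D}$)
$C{\left(z,t \right)} = - \frac{7}{4} - \frac{t}{4}$ ($C{\left(z,t \right)} = - \frac{\left(t + 1\right) + 6}{4} = - \frac{\left(1 + t\right) + 6}{4} = - \frac{7 + t}{4} = - \frac{7}{4} - \frac{t}{4}$)
$- 61623 C{\left(Y{\left(6 \right)},1 + 3 \right)} = - 61623 \left(- \frac{7}{4} - \frac{1 + 3}{4}\right) = - 61623 \left(- \frac{7}{4} - 1\right) = \left(-61623\right) \left(- \frac{11}{4}\right) = \frac{677853}{4}$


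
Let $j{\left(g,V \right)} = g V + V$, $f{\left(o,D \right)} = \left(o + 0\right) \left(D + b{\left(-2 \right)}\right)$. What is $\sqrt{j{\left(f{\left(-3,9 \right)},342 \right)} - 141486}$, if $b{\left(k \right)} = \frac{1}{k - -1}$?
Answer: $14 i \sqrt{762} \approx 386.46 i$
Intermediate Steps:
$b{\left(k \right)} = \frac{1}{1 + k}$ ($b{\left(k \right)} = \frac{1}{k + 1} = \frac{1}{1 + k}$)
$f{\left(o,D \right)} = o \left(-1 + D\right)$ ($f{\left(o,D \right)} = \left(o + 0\right) \left(D + \frac{1}{1 - 2}\right) = o \left(D + \frac{1}{-1}\right) = o \left(D - 1\right) = o \left(-1 + D\right)$)
$j{\left(g,V \right)} = V + V g$ ($j{\left(g,V \right)} = V g + V = V + V g$)
$\sqrt{j{\left(f{\left(-3,9 \right)},342 \right)} - 141486} = \sqrt{342 \left(1 - 3 \left(-1 + 9\right)\right) - 141486} = \sqrt{342 \left(1 - 24\right) - 141486} = \sqrt{342 \left(-23\right) - 141486} = \sqrt{-7866 - 141486} = \sqrt{-149352} = 14 i \sqrt{762}$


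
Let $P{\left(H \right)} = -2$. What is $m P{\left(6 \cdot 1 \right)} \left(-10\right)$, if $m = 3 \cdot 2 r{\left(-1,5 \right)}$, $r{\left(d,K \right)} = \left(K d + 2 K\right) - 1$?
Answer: $480$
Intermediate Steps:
$r{\left(d,K \right)} = -1 + 2 K + K d$ ($r{\left(d,K \right)} = \left(2 K + K d\right) - 1 = -1 + 2 K + K d$)
$m = 24$ ($m = 3 \cdot 2 \left(-1 + 2 \cdot 5 + 5 \left(-1\right)\right) = 6 \left(-1 + 10 - 5\right) = 6 \cdot 4 = 24$)
$m P{\left(6 \cdot 1 \right)} \left(-10\right) = 24 \left(-2\right) \left(-10\right) = \left(-48\right) \left(-10\right) = 480$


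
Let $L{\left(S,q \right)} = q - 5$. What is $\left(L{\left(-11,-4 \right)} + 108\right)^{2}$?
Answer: $9801$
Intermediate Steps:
$L{\left(S,q \right)} = -5 + q$
$\left(L{\left(-11,-4 \right)} + 108\right)^{2} = \left(\left(-5 - 4\right) + 108\right)^{2} = \left(-9 + 108\right)^{2} = 99^{2} = 9801$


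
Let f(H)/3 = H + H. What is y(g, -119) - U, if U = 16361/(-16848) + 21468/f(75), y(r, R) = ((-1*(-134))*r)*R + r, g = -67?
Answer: 449954592977/421200 ≈ 1.0683e+6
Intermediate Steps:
f(H) = 6*H (f(H) = 3*(H + H) = 3*(2*H) = 6*H)
y(r, R) = r + 134*R*r (y(r, R) = (134*r)*R + r = 134*R*r + r = r + 134*R*r)
U = 19685023/421200 (U = 16361/(-16848) + 21468/((6*75)) = 16361*(-1/16848) + 21468/450 = -16361/16848 + 21468*(1/450) = -16361/16848 + 3578/75 = 19685023/421200 ≈ 46.736)
y(g, -119) - U = -67*(1 + 134*(-119)) - 1*19685023/421200 = -67*(1 - 15946) - 19685023/421200 = -67*(-15945) - 19685023/421200 = 1068315 - 19685023/421200 = 449954592977/421200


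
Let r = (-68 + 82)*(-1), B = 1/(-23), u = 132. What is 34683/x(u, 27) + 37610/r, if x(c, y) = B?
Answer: -5602768/7 ≈ -8.0040e+5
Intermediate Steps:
B = -1/23 ≈ -0.043478
r = -14 (r = 14*(-1) = -14)
x(c, y) = -1/23
34683/x(u, 27) + 37610/r = 34683/(-1/23) + 37610/(-14) = 34683*(-23) + 37610*(-1/14) = -797709 - 18805/7 = -5602768/7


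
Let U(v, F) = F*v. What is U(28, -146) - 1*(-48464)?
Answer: 44376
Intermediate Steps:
U(28, -146) - 1*(-48464) = -146*28 - 1*(-48464) = -4088 + 48464 = 44376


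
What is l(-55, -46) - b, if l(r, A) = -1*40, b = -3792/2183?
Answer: -83528/2183 ≈ -38.263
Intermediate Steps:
b = -3792/2183 (b = -3792*1/2183 = -3792/2183 ≈ -1.7371)
l(r, A) = -40
l(-55, -46) - b = -40 - 1*(-3792/2183) = -40 + 3792/2183 = -83528/2183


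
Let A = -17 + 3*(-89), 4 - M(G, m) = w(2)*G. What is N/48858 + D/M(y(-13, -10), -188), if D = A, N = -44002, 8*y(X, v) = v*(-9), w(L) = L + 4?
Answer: 11081545/3102483 ≈ 3.5718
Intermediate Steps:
w(L) = 4 + L
y(X, v) = -9*v/8 (y(X, v) = (v*(-9))/8 = (-9*v)/8 = -9*v/8)
M(G, m) = 4 - 6*G (M(G, m) = 4 - (4 + 2)*G = 4 - 6*G)
A = -284 (A = -17 - 267 = -284)
D = -284
N/48858 + D/M(y(-13, -10), -188) = -44002/48858 - 284/(4 - (-27)*(-10)/4) = -44002*1/48858 - 284/(4 - 6*45/4) = -22001/24429 - 284/(4 - 135/2) = -22001/24429 - 284/(-127/2) = -22001/24429 - 284*(-2/127) = -22001/24429 + 568/127 = 11081545/3102483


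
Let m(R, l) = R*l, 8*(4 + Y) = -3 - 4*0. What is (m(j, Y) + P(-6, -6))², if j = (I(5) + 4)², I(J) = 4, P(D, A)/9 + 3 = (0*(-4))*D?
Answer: 94249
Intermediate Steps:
P(D, A) = -27 (P(D, A) = -27 + 9*((0*(-4))*D) = -27 + 9*(0*D) = -27 + 9*0 = -27 + 0 = -27)
j = 64 (j = (4 + 4)² = 8² = 64)
Y = -35/8 (Y = -4 + (-3 - 4*0)/8 = -4 + (-3 + 0)/8 = -4 + (⅛)*(-3) = -4 - 3/8 = -35/8 ≈ -4.3750)
(m(j, Y) + P(-6, -6))² = (64*(-35/8) - 27)² = (-280 - 27)² = (-307)² = 94249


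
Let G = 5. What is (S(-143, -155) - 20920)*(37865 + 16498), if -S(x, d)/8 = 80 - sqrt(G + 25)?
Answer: -1172066280 + 434904*sqrt(30) ≈ -1.1697e+9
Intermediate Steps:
S(x, d) = -640 + 8*sqrt(30) (S(x, d) = -8*(80 - sqrt(5 + 25)) = -8*(80 - sqrt(30)) = -640 + 8*sqrt(30))
(S(-143, -155) - 20920)*(37865 + 16498) = ((-640 + 8*sqrt(30)) - 20920)*(37865 + 16498) = (-21560 + 8*sqrt(30))*54363 = -1172066280 + 434904*sqrt(30)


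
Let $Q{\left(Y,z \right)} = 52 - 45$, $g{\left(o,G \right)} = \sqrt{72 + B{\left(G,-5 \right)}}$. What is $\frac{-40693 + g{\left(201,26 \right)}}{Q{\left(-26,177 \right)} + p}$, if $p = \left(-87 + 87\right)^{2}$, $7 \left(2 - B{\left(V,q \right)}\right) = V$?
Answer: $- \frac{40693}{7} + \frac{2 \sqrt{861}}{49} \approx -5812.1$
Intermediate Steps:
$B{\left(V,q \right)} = 2 - \frac{V}{7}$
$p = 0$ ($p = 0^{2} = 0$)
$g{\left(o,G \right)} = \sqrt{74 - \frac{G}{7}}$ ($g{\left(o,G \right)} = \sqrt{72 - \left(-2 + \frac{G}{7}\right)} = \sqrt{74 - \frac{G}{7}}$)
$Q{\left(Y,z \right)} = 7$ ($Q{\left(Y,z \right)} = 52 - 45 = 7$)
$\frac{-40693 + g{\left(201,26 \right)}}{Q{\left(-26,177 \right)} + p} = \frac{-40693 + \frac{\sqrt{3626 - 182}}{7}}{7 + 0} = \frac{-40693 + \frac{\sqrt{3626 - 182}}{7}}{7} = \left(-40693 + \frac{\sqrt{3444}}{7}\right) \frac{1}{7} = \left(-40693 + \frac{2 \sqrt{861}}{7}\right) \frac{1}{7} = - \frac{40693}{7} + \frac{2 \sqrt{861}}{49}$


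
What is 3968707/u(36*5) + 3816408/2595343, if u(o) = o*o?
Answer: 10423807550701/84089113200 ≈ 123.96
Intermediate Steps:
u(o) = o²
3968707/u(36*5) + 3816408/2595343 = 3968707/((36*5)²) + 3816408/2595343 = 3968707/(180²) + 3816408*(1/2595343) = 3968707/32400 + 3816408/2595343 = 10423807550701/84089113200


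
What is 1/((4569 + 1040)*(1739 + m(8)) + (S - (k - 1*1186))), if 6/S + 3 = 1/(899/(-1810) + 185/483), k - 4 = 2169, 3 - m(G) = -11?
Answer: 390777/3841959046696 ≈ 1.0171e-7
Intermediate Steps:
m(G) = 14 (m(G) = 3 - 1*(-11) = 3 + 11 = 14)
k = 2173 (k = 4 + 2169 = 2173)
S = -198734/390777 (S = 6/(-3 + 1/(899/(-1810) + 185/483)) = 6/(-3 + 1/(899*(-1/1810) + 185*(1/483))) = 6/(-3 + 1/(-899/1810 + 185/483)) = 6/(-3 + 1/(-99367/874230)) = 6/(-3 - 874230/99367) = 6/(-1172331/99367) = 6*(-99367/1172331) = -198734/390777 ≈ -0.50856)
1/((4569 + 1040)*(1739 + m(8)) + (S - (k - 1*1186))) = 1/((4569 + 1040)*(1739 + 14) + (-198734/390777 - (2173 - 1*1186))) = 1/(5609*1753 + (-198734/390777 - (2173 - 1186))) = 1/(9832577 + (-198734/390777 - 1*987)) = 1/(9832577 + (-198734/390777 - 987)) = 1/(9832577 - 385895633/390777) = 1/(3841959046696/390777) = 390777/3841959046696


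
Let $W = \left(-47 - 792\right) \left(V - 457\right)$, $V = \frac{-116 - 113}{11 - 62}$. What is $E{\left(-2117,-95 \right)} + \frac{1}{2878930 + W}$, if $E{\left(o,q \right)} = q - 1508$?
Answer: $- \frac{266399158765}{166187872} \approx -1603.0$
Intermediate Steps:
$V = \frac{229}{51}$ ($V = - \frac{229}{-51} = \left(-229\right) \left(- \frac{1}{51}\right) = \frac{229}{51} \approx 4.4902$)
$E{\left(o,q \right)} = -1508 + q$
$W = \frac{19362442}{51}$ ($W = \left(-47 - 792\right) \left(\frac{229}{51} - 457\right) = \left(-839\right) \left(- \frac{23078}{51}\right) = \frac{19362442}{51} \approx 3.7966 \cdot 10^{5}$)
$E{\left(-2117,-95 \right)} + \frac{1}{2878930 + W} = \left(-1508 - 95\right) + \frac{1}{2878930 + \frac{19362442}{51}} = -1603 + \frac{1}{\frac{166187872}{51}} = -1603 + \frac{51}{166187872} = - \frac{266399158765}{166187872}$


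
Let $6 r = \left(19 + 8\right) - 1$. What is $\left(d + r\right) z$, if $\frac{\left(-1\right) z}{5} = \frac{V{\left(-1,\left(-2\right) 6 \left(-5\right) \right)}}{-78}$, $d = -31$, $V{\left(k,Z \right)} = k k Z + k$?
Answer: $- \frac{11800}{117} \approx -100.85$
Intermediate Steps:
$V{\left(k,Z \right)} = k + Z k^{2}$ ($V{\left(k,Z \right)} = k^{2} Z + k = Z k^{2} + k = k + Z k^{2}$)
$r = \frac{13}{3}$ ($r = \frac{\left(19 + 8\right) - 1}{6} = \frac{27 - 1}{6} = \frac{1}{6} \cdot 26 = \frac{13}{3} \approx 4.3333$)
$z = \frac{295}{78}$ ($z = - 5 \frac{\left(-1\right) \left(1 + \left(-2\right) 6 \left(-5\right) \left(-1\right)\right)}{-78} = - 5 - (1 + \left(-12\right) \left(-5\right) \left(-1\right)) \left(- \frac{1}{78}\right) = - 5 - (1 + 60 \left(-1\right)) \left(- \frac{1}{78}\right) = - 5 - (1 - 60) \left(- \frac{1}{78}\right) = - 5 \left(-1\right) \left(-59\right) \left(- \frac{1}{78}\right) = - 5 \cdot 59 \left(- \frac{1}{78}\right) = \left(-5\right) \left(- \frac{59}{78}\right) = \frac{295}{78} \approx 3.7821$)
$\left(d + r\right) z = \left(-31 + \frac{13}{3}\right) \frac{295}{78} = \left(- \frac{80}{3}\right) \frac{295}{78} = - \frac{11800}{117}$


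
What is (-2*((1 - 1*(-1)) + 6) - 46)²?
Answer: 3844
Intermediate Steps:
(-2*((1 - 1*(-1)) + 6) - 46)² = (-2*((1 + 1) + 6) - 46)² = (-2*(2 + 6) - 46)² = (-2*8 - 46)² = (-16 - 46)² = (-62)² = 3844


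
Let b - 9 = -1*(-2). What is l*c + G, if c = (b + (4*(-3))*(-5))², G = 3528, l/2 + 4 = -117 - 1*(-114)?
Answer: -67046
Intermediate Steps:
l = -14 (l = -8 + 2*(-117 - 1*(-114)) = -8 + 2*(-117 + 114) = -8 + 2*(-3) = -8 - 6 = -14)
b = 11 (b = 9 - 1*(-2) = 9 + 2 = 11)
c = 5041 (c = (11 + (4*(-3))*(-5))² = (11 - 12*(-5))² = (11 + 60)² = 71² = 5041)
l*c + G = -14*5041 + 3528 = -70574 + 3528 = -67046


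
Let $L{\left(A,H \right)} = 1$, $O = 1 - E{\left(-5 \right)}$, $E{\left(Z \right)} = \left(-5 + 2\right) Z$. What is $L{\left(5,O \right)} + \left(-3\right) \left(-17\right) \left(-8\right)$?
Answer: $-407$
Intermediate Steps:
$E{\left(Z \right)} = - 3 Z$
$O = -14$ ($O = 1 - \left(-3\right) \left(-5\right) = 1 - 15 = -14$)
$L{\left(5,O \right)} + \left(-3\right) \left(-17\right) \left(-8\right) = 1 + \left(-3\right) \left(-17\right) \left(-8\right) = 1 + 51 \left(-8\right) = 1 - 408 = -407$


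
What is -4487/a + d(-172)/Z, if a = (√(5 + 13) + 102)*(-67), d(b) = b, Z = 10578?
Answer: 1016707/1585019 - 4487*√2/231954 ≈ 0.61409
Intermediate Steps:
a = -6834 - 201*√2 (a = (√18 + 102)*(-67) = (3*√2 + 102)*(-67) = (102 + 3*√2)*(-67) = -6834 - 201*√2 ≈ -7118.3)
-4487/a + d(-172)/Z = -4487/(-6834 - 201*√2) - 172/10578 = -4487/(-6834 - 201*√2) - 172*1/10578 = -4487/(-6834 - 201*√2) - 2/123 = -2/123 - 4487/(-6834 - 201*√2)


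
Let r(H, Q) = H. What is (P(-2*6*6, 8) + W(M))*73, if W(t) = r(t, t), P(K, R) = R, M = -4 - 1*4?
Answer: 0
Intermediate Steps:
M = -8 (M = -4 - 4 = -8)
W(t) = t
(P(-2*6*6, 8) + W(M))*73 = (8 - 8)*73 = 0*73 = 0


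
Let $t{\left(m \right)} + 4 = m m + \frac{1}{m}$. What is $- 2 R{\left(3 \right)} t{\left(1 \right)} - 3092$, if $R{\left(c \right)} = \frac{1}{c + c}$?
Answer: $- \frac{9274}{3} \approx -3091.3$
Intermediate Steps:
$R{\left(c \right)} = \frac{1}{2 c}$
$t{\left(m \right)} = -4 + \frac{1}{m} + m^{2}$ ($t{\left(m \right)} = -4 + \left(m m + \frac{1}{m}\right) = -4 + \left(m^{2} + \frac{1}{m}\right) = -4 + \left(\frac{1}{m} + m^{2}\right) = -4 + \frac{1}{m} + m^{2}$)
$- 2 R{\left(3 \right)} t{\left(1 \right)} - 3092 = - 2 \frac{1}{2 \cdot 3} \left(-4 + 1^{-1} + 1^{2}\right) - 3092 = - 2 \cdot \frac{1}{2} \cdot \frac{1}{3} \left(-4 + 1 + 1\right) - 3092 = \left(-2\right) \frac{1}{6} \left(-2\right) - 3092 = \left(- \frac{1}{3}\right) \left(-2\right) - 3092 = \frac{2}{3} - 3092 = - \frac{9274}{3}$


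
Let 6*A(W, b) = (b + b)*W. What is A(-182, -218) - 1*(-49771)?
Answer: 188989/3 ≈ 62996.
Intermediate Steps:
A(W, b) = W*b/3 (A(W, b) = ((b + b)*W)/6 = ((2*b)*W)/6 = (2*W*b)/6 = W*b/3)
A(-182, -218) - 1*(-49771) = (⅓)*(-182)*(-218) - 1*(-49771) = 39676/3 + 49771 = 188989/3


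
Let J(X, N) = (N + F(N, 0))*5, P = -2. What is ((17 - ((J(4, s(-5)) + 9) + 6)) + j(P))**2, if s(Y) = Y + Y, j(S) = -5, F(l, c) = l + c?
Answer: 9409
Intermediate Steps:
F(l, c) = c + l
s(Y) = 2*Y
J(X, N) = 10*N (J(X, N) = (N + (0 + N))*5 = (N + N)*5 = (2*N)*5 = 10*N)
((17 - ((J(4, s(-5)) + 9) + 6)) + j(P))**2 = ((17 - ((10*(2*(-5)) + 9) + 6)) - 5)**2 = ((17 - ((10*(-10) + 9) + 6)) - 5)**2 = ((17 - ((-100 + 9) + 6)) - 5)**2 = ((17 - (-91 + 6)) - 5)**2 = ((17 - 1*(-85)) - 5)**2 = ((17 + 85) - 5)**2 = (102 - 5)**2 = 97**2 = 9409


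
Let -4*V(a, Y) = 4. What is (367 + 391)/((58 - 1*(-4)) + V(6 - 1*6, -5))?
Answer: 758/61 ≈ 12.426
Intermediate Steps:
V(a, Y) = -1 (V(a, Y) = -¼*4 = -1)
(367 + 391)/((58 - 1*(-4)) + V(6 - 1*6, -5)) = (367 + 391)/((58 - 1*(-4)) - 1) = 758/((58 + 4) - 1) = 758/(62 - 1) = 758/61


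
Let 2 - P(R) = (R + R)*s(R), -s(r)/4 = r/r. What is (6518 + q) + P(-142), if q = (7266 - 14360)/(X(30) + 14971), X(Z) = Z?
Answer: 80758290/15001 ≈ 5383.5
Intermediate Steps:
q = -7094/15001 (q = (7266 - 14360)/(30 + 14971) = -7094/15001 ≈ -0.47290)
s(r) = -4 (s(r) = -4*r/r = -4*1 = -4)
P(R) = 2 + 8*R (P(R) = 2 - (R + R)*(-4) = 2 - 2*R*(-4) = 2 - (-8)*R = 2 + 8*R)
(6518 + q) + P(-142) = (6518 - 7094/15001) + (2 + 8*(-142)) = 97769424/15001 + (2 - 1136) = 97769424/15001 - 1134 = 80758290/15001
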